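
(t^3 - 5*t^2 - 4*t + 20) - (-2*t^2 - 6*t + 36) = t^3 - 3*t^2 + 2*t - 16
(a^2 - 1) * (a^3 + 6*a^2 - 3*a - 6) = a^5 + 6*a^4 - 4*a^3 - 12*a^2 + 3*a + 6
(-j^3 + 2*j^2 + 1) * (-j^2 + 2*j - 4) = j^5 - 4*j^4 + 8*j^3 - 9*j^2 + 2*j - 4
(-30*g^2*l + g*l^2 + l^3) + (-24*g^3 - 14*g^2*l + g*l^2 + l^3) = -24*g^3 - 44*g^2*l + 2*g*l^2 + 2*l^3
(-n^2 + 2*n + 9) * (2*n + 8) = -2*n^3 - 4*n^2 + 34*n + 72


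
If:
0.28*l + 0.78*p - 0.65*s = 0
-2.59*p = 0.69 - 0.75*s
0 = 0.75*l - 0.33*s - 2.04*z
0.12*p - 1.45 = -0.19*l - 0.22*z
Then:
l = 5.48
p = 0.64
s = 3.13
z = 1.51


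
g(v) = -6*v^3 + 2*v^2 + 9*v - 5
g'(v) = -18*v^2 + 4*v + 9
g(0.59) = -0.23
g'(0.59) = 5.09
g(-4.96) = 731.71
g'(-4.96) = -453.67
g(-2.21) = 49.64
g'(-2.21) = -87.75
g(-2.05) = 36.65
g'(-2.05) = -74.84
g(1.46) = -6.27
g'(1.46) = -23.53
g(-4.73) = 632.12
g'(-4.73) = -412.63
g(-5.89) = 1237.39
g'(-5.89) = -639.02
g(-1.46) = 4.80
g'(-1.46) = -35.21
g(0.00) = -5.00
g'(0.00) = 9.00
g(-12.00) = 10543.00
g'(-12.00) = -2631.00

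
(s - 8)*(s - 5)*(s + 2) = s^3 - 11*s^2 + 14*s + 80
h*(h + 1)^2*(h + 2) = h^4 + 4*h^3 + 5*h^2 + 2*h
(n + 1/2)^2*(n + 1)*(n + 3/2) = n^4 + 7*n^3/2 + 17*n^2/4 + 17*n/8 + 3/8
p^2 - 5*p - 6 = (p - 6)*(p + 1)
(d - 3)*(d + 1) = d^2 - 2*d - 3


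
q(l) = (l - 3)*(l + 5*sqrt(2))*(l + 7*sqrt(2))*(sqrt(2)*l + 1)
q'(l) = sqrt(2)*(l - 3)*(l + 5*sqrt(2))*(l + 7*sqrt(2)) + (l - 3)*(l + 5*sqrt(2))*(sqrt(2)*l + 1) + (l - 3)*(l + 7*sqrt(2))*(sqrt(2)*l + 1) + (l + 5*sqrt(2))*(l + 7*sqrt(2))*(sqrt(2)*l + 1) = 4*sqrt(2)*l^3 - 9*sqrt(2)*l^2 + 75*l^2 - 150*l + 164*sqrt(2)*l - 246*sqrt(2) + 70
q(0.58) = -353.19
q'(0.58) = -208.32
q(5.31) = 3701.58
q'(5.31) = 2759.94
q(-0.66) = -14.44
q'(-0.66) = -306.47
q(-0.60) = -32.81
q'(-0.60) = -305.86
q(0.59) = -355.26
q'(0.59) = -206.72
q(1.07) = -433.17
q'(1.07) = -112.01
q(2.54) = -252.55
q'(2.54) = 424.66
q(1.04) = -429.70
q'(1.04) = -118.97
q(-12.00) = 2480.21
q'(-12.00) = -2068.93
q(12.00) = 67548.12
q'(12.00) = 19447.50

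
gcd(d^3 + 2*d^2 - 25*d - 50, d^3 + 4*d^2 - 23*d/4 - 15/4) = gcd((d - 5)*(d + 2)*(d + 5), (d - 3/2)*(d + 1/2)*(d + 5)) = d + 5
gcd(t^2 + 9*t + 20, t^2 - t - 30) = t + 5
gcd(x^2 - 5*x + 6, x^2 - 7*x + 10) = x - 2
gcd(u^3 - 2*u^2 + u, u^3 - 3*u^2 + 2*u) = u^2 - u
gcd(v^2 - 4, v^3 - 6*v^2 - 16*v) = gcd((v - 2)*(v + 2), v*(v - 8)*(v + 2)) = v + 2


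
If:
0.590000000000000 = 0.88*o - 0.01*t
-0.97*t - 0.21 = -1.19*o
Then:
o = 0.68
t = 0.61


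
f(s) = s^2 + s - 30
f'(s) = 2*s + 1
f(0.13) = -29.85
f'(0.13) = 1.26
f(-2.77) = -25.10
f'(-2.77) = -4.54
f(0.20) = -29.76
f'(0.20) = 1.40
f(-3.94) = -18.42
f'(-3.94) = -6.88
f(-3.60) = -20.64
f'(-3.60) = -6.20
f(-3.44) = -21.61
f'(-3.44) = -5.88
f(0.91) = -28.26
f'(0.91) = 2.82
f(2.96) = -18.28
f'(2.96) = 6.92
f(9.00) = 60.00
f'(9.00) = 19.00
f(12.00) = 126.00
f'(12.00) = 25.00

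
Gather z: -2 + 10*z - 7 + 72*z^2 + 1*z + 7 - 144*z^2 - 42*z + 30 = -72*z^2 - 31*z + 28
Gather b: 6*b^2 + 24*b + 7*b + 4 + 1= 6*b^2 + 31*b + 5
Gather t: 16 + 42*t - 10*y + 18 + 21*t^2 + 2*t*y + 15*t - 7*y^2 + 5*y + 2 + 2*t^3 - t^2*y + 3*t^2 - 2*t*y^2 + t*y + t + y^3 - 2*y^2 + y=2*t^3 + t^2*(24 - y) + t*(-2*y^2 + 3*y + 58) + y^3 - 9*y^2 - 4*y + 36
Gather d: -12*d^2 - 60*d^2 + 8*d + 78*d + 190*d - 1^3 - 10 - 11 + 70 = -72*d^2 + 276*d + 48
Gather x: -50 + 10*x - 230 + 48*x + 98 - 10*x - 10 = 48*x - 192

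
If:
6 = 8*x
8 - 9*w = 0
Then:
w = 8/9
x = 3/4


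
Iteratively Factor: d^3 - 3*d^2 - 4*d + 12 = (d + 2)*(d^2 - 5*d + 6) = (d - 2)*(d + 2)*(d - 3)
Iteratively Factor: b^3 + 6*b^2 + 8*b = (b + 2)*(b^2 + 4*b) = b*(b + 2)*(b + 4)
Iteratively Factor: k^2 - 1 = (k - 1)*(k + 1)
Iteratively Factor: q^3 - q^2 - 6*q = (q + 2)*(q^2 - 3*q) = (q - 3)*(q + 2)*(q)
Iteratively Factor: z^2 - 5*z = (z)*(z - 5)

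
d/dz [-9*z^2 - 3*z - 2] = -18*z - 3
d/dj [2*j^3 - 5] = 6*j^2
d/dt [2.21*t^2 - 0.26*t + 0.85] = 4.42*t - 0.26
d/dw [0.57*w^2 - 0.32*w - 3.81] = 1.14*w - 0.32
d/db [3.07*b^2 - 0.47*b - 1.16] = 6.14*b - 0.47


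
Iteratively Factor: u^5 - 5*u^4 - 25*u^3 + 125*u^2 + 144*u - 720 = (u - 3)*(u^4 - 2*u^3 - 31*u^2 + 32*u + 240) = (u - 3)*(u + 4)*(u^3 - 6*u^2 - 7*u + 60) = (u - 4)*(u - 3)*(u + 4)*(u^2 - 2*u - 15) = (u - 4)*(u - 3)*(u + 3)*(u + 4)*(u - 5)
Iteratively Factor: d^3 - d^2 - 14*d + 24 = (d - 2)*(d^2 + d - 12) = (d - 2)*(d + 4)*(d - 3)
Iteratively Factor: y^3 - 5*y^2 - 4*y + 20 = (y - 5)*(y^2 - 4) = (y - 5)*(y + 2)*(y - 2)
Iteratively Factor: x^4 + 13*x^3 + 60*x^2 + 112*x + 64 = (x + 4)*(x^3 + 9*x^2 + 24*x + 16) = (x + 4)^2*(x^2 + 5*x + 4) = (x + 4)^3*(x + 1)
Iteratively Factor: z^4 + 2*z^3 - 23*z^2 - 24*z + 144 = (z - 3)*(z^3 + 5*z^2 - 8*z - 48) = (z - 3)*(z + 4)*(z^2 + z - 12) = (z - 3)^2*(z + 4)*(z + 4)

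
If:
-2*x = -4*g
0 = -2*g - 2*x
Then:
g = 0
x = 0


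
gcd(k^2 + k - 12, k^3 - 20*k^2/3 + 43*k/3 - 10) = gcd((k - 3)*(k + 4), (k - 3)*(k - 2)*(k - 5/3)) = k - 3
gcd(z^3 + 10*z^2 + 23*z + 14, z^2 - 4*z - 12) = z + 2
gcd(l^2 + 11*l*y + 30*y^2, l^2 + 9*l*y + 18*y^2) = l + 6*y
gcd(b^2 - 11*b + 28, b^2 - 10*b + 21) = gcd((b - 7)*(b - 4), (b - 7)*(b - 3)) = b - 7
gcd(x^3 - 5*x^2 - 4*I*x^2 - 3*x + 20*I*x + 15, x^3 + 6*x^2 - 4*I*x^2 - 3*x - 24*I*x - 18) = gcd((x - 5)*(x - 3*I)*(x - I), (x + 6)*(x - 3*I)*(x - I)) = x^2 - 4*I*x - 3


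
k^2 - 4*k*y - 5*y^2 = (k - 5*y)*(k + y)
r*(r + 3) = r^2 + 3*r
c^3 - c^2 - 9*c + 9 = (c - 3)*(c - 1)*(c + 3)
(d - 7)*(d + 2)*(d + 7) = d^3 + 2*d^2 - 49*d - 98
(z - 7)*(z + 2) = z^2 - 5*z - 14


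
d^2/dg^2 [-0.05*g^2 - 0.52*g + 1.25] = -0.100000000000000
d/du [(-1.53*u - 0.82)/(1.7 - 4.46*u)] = (10.63894 - 27.911572*u)/(4.46*u - 1.7)^3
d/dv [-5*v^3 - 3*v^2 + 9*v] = -15*v^2 - 6*v + 9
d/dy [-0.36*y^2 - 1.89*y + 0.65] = -0.72*y - 1.89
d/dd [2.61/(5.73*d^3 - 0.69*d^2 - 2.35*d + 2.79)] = (-44.8659*d^2 + 3.6018*d + 6.1335)/(5.73*d^3 - 0.69*d^2 - 2.35*d + 2.79)^2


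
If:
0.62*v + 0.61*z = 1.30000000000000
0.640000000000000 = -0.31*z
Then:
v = 4.13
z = -2.06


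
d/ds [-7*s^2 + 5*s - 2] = 5 - 14*s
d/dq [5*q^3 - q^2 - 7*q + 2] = 15*q^2 - 2*q - 7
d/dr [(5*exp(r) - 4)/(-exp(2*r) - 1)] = (5*exp(2*r) - 8*exp(r) - 5)*exp(r)/(exp(4*r) + 2*exp(2*r) + 1)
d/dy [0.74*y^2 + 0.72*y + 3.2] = 1.48*y + 0.72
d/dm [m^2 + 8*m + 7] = 2*m + 8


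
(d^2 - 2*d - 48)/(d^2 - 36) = (d - 8)/(d - 6)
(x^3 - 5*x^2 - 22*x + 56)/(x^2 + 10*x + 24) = (x^2 - 9*x + 14)/(x + 6)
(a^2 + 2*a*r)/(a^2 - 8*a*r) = (a + 2*r)/(a - 8*r)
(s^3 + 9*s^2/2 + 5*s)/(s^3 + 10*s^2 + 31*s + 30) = s*(2*s + 5)/(2*(s^2 + 8*s + 15))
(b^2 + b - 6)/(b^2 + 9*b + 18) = (b - 2)/(b + 6)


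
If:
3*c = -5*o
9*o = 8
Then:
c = -40/27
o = 8/9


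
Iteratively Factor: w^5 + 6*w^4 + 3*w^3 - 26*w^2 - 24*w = (w + 3)*(w^4 + 3*w^3 - 6*w^2 - 8*w) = (w + 1)*(w + 3)*(w^3 + 2*w^2 - 8*w) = (w - 2)*(w + 1)*(w + 3)*(w^2 + 4*w) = (w - 2)*(w + 1)*(w + 3)*(w + 4)*(w)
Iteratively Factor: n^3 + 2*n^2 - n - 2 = (n + 2)*(n^2 - 1) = (n - 1)*(n + 2)*(n + 1)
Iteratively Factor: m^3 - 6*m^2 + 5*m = (m - 1)*(m^2 - 5*m) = m*(m - 1)*(m - 5)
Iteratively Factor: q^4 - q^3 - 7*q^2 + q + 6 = (q + 1)*(q^3 - 2*q^2 - 5*q + 6) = (q - 3)*(q + 1)*(q^2 + q - 2) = (q - 3)*(q - 1)*(q + 1)*(q + 2)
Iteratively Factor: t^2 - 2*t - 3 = (t - 3)*(t + 1)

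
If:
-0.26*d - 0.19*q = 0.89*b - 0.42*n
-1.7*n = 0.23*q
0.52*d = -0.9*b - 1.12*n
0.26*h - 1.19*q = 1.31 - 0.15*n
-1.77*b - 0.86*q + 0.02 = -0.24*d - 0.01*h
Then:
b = 0.06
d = -0.13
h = 4.66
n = 0.01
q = -0.08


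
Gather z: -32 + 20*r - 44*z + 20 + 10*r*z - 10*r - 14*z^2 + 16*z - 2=10*r - 14*z^2 + z*(10*r - 28) - 14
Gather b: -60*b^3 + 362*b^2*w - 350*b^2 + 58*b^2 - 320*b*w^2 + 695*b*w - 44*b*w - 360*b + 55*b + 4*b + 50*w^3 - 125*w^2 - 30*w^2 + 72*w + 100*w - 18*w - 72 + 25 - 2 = -60*b^3 + b^2*(362*w - 292) + b*(-320*w^2 + 651*w - 301) + 50*w^3 - 155*w^2 + 154*w - 49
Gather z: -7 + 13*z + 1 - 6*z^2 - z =-6*z^2 + 12*z - 6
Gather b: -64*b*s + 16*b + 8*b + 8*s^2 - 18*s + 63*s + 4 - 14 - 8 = b*(24 - 64*s) + 8*s^2 + 45*s - 18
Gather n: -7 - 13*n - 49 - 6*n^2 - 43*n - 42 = -6*n^2 - 56*n - 98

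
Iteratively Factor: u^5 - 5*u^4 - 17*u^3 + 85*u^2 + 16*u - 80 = (u - 1)*(u^4 - 4*u^3 - 21*u^2 + 64*u + 80) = (u - 4)*(u - 1)*(u^3 - 21*u - 20) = (u - 4)*(u - 1)*(u + 1)*(u^2 - u - 20) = (u - 4)*(u - 1)*(u + 1)*(u + 4)*(u - 5)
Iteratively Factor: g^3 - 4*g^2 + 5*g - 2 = (g - 1)*(g^2 - 3*g + 2) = (g - 2)*(g - 1)*(g - 1)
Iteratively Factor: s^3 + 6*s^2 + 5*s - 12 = (s + 4)*(s^2 + 2*s - 3) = (s - 1)*(s + 4)*(s + 3)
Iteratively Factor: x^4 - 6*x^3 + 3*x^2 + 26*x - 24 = (x - 1)*(x^3 - 5*x^2 - 2*x + 24) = (x - 3)*(x - 1)*(x^2 - 2*x - 8) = (x - 4)*(x - 3)*(x - 1)*(x + 2)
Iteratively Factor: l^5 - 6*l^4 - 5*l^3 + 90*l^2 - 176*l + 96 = (l + 4)*(l^4 - 10*l^3 + 35*l^2 - 50*l + 24) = (l - 1)*(l + 4)*(l^3 - 9*l^2 + 26*l - 24) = (l - 2)*(l - 1)*(l + 4)*(l^2 - 7*l + 12) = (l - 4)*(l - 2)*(l - 1)*(l + 4)*(l - 3)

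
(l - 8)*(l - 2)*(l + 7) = l^3 - 3*l^2 - 54*l + 112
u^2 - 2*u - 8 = (u - 4)*(u + 2)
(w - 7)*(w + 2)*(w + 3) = w^3 - 2*w^2 - 29*w - 42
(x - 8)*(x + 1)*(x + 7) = x^3 - 57*x - 56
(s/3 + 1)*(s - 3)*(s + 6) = s^3/3 + 2*s^2 - 3*s - 18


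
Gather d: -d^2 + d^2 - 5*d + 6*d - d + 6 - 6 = 0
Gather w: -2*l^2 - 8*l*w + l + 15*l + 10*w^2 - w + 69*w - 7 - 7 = -2*l^2 + 16*l + 10*w^2 + w*(68 - 8*l) - 14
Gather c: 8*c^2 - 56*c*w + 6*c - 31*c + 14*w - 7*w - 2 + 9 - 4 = 8*c^2 + c*(-56*w - 25) + 7*w + 3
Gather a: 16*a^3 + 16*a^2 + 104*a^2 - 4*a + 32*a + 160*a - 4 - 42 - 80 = 16*a^3 + 120*a^2 + 188*a - 126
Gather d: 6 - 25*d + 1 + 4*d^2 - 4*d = 4*d^2 - 29*d + 7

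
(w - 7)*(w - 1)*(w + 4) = w^3 - 4*w^2 - 25*w + 28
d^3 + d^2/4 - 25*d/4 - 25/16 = (d - 5/2)*(d + 1/4)*(d + 5/2)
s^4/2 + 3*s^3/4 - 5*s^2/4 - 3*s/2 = s*(s/2 + 1)*(s - 3/2)*(s + 1)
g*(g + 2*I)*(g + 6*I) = g^3 + 8*I*g^2 - 12*g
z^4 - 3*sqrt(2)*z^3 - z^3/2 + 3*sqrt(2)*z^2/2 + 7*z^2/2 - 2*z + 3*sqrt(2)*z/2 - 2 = (z - 1)*(z + 1/2)*(z - 2*sqrt(2))*(z - sqrt(2))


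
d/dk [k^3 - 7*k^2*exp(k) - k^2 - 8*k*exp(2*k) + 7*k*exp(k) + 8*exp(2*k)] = -7*k^2*exp(k) + 3*k^2 - 16*k*exp(2*k) - 7*k*exp(k) - 2*k + 8*exp(2*k) + 7*exp(k)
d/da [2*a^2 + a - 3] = 4*a + 1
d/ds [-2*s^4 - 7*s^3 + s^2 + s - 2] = -8*s^3 - 21*s^2 + 2*s + 1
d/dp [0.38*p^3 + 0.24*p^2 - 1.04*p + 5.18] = 1.14*p^2 + 0.48*p - 1.04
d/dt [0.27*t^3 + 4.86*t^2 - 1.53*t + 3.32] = 0.81*t^2 + 9.72*t - 1.53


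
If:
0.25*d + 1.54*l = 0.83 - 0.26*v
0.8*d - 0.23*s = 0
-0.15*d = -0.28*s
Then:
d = 0.00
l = 0.538961038961039 - 0.168831168831169*v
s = 0.00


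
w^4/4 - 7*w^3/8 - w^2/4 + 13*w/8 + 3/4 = (w/4 + 1/4)*(w - 3)*(w - 2)*(w + 1/2)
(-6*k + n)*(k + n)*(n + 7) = -6*k^2*n - 42*k^2 - 5*k*n^2 - 35*k*n + n^3 + 7*n^2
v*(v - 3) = v^2 - 3*v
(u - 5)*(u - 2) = u^2 - 7*u + 10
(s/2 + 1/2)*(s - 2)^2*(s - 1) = s^4/2 - 2*s^3 + 3*s^2/2 + 2*s - 2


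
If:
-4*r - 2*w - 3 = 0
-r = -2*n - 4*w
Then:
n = -9*w/4 - 3/8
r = -w/2 - 3/4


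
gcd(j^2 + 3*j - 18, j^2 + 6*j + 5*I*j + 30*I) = j + 6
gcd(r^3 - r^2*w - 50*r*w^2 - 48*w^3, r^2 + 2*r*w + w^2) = r + w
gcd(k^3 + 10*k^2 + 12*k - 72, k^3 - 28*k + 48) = k^2 + 4*k - 12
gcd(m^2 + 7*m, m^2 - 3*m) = m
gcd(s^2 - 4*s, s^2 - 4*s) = s^2 - 4*s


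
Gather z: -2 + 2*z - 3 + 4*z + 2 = 6*z - 3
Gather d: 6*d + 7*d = 13*d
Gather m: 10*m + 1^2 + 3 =10*m + 4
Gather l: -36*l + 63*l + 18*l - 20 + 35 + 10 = 45*l + 25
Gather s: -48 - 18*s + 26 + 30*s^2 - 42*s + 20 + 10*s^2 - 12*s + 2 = 40*s^2 - 72*s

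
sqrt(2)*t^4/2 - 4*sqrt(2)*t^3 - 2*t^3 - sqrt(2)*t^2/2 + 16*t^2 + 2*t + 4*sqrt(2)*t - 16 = (t - 8)*(t - 1)*(t - 2*sqrt(2))*(sqrt(2)*t/2 + sqrt(2)/2)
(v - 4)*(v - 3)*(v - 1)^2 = v^4 - 9*v^3 + 27*v^2 - 31*v + 12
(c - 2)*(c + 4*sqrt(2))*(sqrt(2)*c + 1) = sqrt(2)*c^3 - 2*sqrt(2)*c^2 + 9*c^2 - 18*c + 4*sqrt(2)*c - 8*sqrt(2)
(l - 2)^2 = l^2 - 4*l + 4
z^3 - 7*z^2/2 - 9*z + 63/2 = (z - 7/2)*(z - 3)*(z + 3)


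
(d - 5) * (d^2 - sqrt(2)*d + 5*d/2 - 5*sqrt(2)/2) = d^3 - 5*d^2/2 - sqrt(2)*d^2 - 25*d/2 + 5*sqrt(2)*d/2 + 25*sqrt(2)/2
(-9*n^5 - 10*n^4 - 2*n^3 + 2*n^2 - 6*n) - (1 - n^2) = -9*n^5 - 10*n^4 - 2*n^3 + 3*n^2 - 6*n - 1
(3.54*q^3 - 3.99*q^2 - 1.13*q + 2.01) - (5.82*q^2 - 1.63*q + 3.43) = 3.54*q^3 - 9.81*q^2 + 0.5*q - 1.42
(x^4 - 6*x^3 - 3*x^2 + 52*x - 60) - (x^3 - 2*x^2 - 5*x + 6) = x^4 - 7*x^3 - x^2 + 57*x - 66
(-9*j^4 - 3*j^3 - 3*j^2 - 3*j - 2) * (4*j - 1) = -36*j^5 - 3*j^4 - 9*j^3 - 9*j^2 - 5*j + 2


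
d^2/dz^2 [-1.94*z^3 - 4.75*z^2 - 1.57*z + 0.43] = -11.64*z - 9.5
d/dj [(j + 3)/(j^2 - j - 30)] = (j^2 - j - (j + 3)*(2*j - 1) - 30)/(-j^2 + j + 30)^2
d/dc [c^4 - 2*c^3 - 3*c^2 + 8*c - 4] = 4*c^3 - 6*c^2 - 6*c + 8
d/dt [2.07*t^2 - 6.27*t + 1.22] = 4.14*t - 6.27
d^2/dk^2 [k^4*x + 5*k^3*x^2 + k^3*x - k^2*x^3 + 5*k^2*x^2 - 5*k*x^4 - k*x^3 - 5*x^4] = 2*x*(6*k^2 + 15*k*x + 3*k - x^2 + 5*x)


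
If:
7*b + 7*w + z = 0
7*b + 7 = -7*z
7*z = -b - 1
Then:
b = -1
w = 1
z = 0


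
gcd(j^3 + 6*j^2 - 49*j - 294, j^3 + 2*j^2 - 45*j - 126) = j^2 - j - 42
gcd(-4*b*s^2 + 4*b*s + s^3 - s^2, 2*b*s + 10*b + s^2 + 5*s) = 1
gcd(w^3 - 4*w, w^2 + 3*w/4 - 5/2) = w + 2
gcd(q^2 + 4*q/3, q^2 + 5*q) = q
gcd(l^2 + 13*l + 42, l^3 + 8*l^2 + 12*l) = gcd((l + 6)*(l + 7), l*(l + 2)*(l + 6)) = l + 6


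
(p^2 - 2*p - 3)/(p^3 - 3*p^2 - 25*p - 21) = (p - 3)/(p^2 - 4*p - 21)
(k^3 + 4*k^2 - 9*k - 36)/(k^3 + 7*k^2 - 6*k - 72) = (k + 3)/(k + 6)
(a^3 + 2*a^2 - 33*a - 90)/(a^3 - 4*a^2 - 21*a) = (a^2 - a - 30)/(a*(a - 7))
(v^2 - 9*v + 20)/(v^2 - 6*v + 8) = (v - 5)/(v - 2)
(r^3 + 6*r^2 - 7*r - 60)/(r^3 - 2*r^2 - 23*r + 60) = (r + 4)/(r - 4)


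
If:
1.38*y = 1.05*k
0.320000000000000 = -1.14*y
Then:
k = -0.37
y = -0.28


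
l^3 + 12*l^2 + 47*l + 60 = (l + 3)*(l + 4)*(l + 5)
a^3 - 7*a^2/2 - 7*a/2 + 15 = (a - 3)*(a - 5/2)*(a + 2)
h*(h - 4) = h^2 - 4*h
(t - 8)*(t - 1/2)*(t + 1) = t^3 - 15*t^2/2 - 9*t/2 + 4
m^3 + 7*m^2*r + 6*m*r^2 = m*(m + r)*(m + 6*r)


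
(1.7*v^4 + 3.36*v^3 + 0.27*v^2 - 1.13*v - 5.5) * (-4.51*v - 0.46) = -7.667*v^5 - 15.9356*v^4 - 2.7633*v^3 + 4.9721*v^2 + 25.3248*v + 2.53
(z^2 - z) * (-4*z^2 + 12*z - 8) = -4*z^4 + 16*z^3 - 20*z^2 + 8*z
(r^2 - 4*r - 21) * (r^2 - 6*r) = r^4 - 10*r^3 + 3*r^2 + 126*r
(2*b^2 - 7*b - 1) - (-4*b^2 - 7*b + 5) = 6*b^2 - 6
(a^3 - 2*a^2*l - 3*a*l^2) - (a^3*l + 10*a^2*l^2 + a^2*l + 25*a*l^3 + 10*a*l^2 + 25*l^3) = -a^3*l + a^3 - 10*a^2*l^2 - 3*a^2*l - 25*a*l^3 - 13*a*l^2 - 25*l^3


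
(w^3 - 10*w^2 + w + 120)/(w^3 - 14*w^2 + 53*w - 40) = (w + 3)/(w - 1)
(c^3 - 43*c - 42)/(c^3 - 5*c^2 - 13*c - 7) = (c + 6)/(c + 1)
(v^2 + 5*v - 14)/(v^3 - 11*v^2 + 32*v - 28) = (v + 7)/(v^2 - 9*v + 14)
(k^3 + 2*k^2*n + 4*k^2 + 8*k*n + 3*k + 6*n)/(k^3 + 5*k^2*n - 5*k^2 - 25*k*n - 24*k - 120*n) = (k^2 + 2*k*n + k + 2*n)/(k^2 + 5*k*n - 8*k - 40*n)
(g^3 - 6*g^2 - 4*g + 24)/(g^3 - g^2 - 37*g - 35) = (-g^3 + 6*g^2 + 4*g - 24)/(-g^3 + g^2 + 37*g + 35)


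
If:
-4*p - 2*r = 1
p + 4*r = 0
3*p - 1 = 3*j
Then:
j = -13/21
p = -2/7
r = 1/14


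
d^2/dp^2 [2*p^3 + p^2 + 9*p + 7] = 12*p + 2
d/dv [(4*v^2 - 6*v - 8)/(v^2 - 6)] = 2*(3*v^2 - 16*v + 18)/(v^4 - 12*v^2 + 36)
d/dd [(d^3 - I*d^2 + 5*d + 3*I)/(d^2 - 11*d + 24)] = (d^4 - 22*d^3 + d^2*(67 + 11*I) - 54*I*d + 120 + 33*I)/(d^4 - 22*d^3 + 169*d^2 - 528*d + 576)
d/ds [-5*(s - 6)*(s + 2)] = 20 - 10*s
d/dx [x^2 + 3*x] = 2*x + 3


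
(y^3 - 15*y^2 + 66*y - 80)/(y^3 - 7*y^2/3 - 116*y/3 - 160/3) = 3*(y^2 - 7*y + 10)/(3*y^2 + 17*y + 20)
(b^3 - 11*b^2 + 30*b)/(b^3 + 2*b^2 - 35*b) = (b - 6)/(b + 7)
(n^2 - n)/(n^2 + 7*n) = (n - 1)/(n + 7)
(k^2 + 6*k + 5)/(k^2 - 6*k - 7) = (k + 5)/(k - 7)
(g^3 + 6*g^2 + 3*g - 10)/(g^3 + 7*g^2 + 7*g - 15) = (g + 2)/(g + 3)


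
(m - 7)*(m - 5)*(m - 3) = m^3 - 15*m^2 + 71*m - 105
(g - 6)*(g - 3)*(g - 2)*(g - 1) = g^4 - 12*g^3 + 47*g^2 - 72*g + 36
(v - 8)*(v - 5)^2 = v^3 - 18*v^2 + 105*v - 200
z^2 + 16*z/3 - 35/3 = (z - 5/3)*(z + 7)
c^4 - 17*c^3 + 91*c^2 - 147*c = c*(c - 7)^2*(c - 3)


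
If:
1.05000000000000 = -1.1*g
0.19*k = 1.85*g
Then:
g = -0.95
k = -9.29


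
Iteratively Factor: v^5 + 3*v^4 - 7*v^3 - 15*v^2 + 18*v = (v - 1)*(v^4 + 4*v^3 - 3*v^2 - 18*v) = v*(v - 1)*(v^3 + 4*v^2 - 3*v - 18) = v*(v - 1)*(v + 3)*(v^2 + v - 6) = v*(v - 2)*(v - 1)*(v + 3)*(v + 3)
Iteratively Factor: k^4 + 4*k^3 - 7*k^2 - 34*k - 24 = (k + 2)*(k^3 + 2*k^2 - 11*k - 12) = (k - 3)*(k + 2)*(k^2 + 5*k + 4) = (k - 3)*(k + 2)*(k + 4)*(k + 1)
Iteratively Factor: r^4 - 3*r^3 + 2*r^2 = (r)*(r^3 - 3*r^2 + 2*r) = r*(r - 1)*(r^2 - 2*r) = r^2*(r - 1)*(r - 2)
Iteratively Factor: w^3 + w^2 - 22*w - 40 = (w + 2)*(w^2 - w - 20) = (w + 2)*(w + 4)*(w - 5)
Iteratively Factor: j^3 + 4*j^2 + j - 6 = (j + 3)*(j^2 + j - 2) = (j + 2)*(j + 3)*(j - 1)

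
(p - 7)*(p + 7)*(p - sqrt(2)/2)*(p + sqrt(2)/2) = p^4 - 99*p^2/2 + 49/2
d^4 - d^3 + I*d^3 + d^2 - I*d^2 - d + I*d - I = (d - 1)*(d - I)*(d + I)^2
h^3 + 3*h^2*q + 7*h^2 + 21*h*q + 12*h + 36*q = (h + 3)*(h + 4)*(h + 3*q)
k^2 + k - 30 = (k - 5)*(k + 6)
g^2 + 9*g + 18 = (g + 3)*(g + 6)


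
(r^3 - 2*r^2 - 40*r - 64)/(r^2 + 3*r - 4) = (r^2 - 6*r - 16)/(r - 1)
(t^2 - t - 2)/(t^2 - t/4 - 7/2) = 4*(t + 1)/(4*t + 7)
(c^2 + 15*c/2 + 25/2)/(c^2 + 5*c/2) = (c + 5)/c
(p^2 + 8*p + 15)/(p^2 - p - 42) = (p^2 + 8*p + 15)/(p^2 - p - 42)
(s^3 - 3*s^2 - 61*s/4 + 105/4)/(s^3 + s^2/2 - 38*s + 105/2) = (s + 7/2)/(s + 7)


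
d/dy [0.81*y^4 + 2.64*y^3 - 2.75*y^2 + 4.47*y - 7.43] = 3.24*y^3 + 7.92*y^2 - 5.5*y + 4.47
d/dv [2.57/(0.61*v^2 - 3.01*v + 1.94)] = (7.7357 - 3.1354*v)/(0.61*v^2 - 3.01*v + 1.94)^2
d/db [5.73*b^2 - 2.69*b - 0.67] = 11.46*b - 2.69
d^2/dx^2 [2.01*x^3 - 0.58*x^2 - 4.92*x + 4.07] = 12.06*x - 1.16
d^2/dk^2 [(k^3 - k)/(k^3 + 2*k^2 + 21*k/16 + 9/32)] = 64*(-128*k^4 - 252*k^3 - 42*k^2 + 107*k + 42)/(2048*k^7 + 9216*k^6 + 17664*k^5 + 18688*k^4 + 11784*k^3 + 4428*k^2 + 918*k + 81)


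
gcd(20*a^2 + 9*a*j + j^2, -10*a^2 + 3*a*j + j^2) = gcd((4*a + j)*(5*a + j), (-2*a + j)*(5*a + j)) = 5*a + j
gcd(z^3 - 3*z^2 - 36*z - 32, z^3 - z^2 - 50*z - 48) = z^2 - 7*z - 8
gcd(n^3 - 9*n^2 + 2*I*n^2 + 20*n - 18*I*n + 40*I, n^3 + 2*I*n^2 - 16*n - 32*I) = n^2 + n*(-4 + 2*I) - 8*I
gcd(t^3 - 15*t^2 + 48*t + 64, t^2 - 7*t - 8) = t^2 - 7*t - 8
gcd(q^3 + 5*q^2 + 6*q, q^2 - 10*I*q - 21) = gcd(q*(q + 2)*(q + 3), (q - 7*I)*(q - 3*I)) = 1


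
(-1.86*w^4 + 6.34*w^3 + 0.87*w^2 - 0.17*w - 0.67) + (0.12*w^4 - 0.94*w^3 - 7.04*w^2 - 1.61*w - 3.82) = -1.74*w^4 + 5.4*w^3 - 6.17*w^2 - 1.78*w - 4.49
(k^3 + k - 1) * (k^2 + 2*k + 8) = k^5 + 2*k^4 + 9*k^3 + k^2 + 6*k - 8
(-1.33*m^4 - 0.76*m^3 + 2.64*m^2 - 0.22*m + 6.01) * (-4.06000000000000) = 5.3998*m^4 + 3.0856*m^3 - 10.7184*m^2 + 0.8932*m - 24.4006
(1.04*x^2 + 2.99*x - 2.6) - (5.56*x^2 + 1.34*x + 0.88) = -4.52*x^2 + 1.65*x - 3.48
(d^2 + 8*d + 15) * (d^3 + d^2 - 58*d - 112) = d^5 + 9*d^4 - 35*d^3 - 561*d^2 - 1766*d - 1680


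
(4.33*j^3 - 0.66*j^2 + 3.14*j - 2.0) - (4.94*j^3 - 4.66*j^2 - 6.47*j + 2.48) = -0.61*j^3 + 4.0*j^2 + 9.61*j - 4.48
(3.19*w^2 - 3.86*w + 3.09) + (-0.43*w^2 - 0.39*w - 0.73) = 2.76*w^2 - 4.25*w + 2.36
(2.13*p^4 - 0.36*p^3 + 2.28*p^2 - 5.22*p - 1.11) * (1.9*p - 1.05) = 4.047*p^5 - 2.9205*p^4 + 4.71*p^3 - 12.312*p^2 + 3.372*p + 1.1655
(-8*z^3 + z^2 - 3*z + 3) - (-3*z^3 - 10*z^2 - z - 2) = -5*z^3 + 11*z^2 - 2*z + 5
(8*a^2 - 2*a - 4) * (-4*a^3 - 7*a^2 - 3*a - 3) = -32*a^5 - 48*a^4 + 6*a^3 + 10*a^2 + 18*a + 12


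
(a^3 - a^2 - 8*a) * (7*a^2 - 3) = 7*a^5 - 7*a^4 - 59*a^3 + 3*a^2 + 24*a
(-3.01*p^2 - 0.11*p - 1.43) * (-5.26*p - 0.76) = 15.8326*p^3 + 2.8662*p^2 + 7.6054*p + 1.0868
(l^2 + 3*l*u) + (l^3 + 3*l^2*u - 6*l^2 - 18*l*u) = l^3 + 3*l^2*u - 5*l^2 - 15*l*u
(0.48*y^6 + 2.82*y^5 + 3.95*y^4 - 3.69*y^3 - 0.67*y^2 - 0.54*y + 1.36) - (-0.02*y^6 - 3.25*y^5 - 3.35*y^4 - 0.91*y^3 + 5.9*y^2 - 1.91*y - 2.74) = 0.5*y^6 + 6.07*y^5 + 7.3*y^4 - 2.78*y^3 - 6.57*y^2 + 1.37*y + 4.1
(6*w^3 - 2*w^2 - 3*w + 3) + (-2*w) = 6*w^3 - 2*w^2 - 5*w + 3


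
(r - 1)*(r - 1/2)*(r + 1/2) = r^3 - r^2 - r/4 + 1/4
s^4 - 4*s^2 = s^2*(s - 2)*(s + 2)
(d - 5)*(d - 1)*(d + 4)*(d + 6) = d^4 + 4*d^3 - 31*d^2 - 94*d + 120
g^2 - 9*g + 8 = (g - 8)*(g - 1)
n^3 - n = n*(n - 1)*(n + 1)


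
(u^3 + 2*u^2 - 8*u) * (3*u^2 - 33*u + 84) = 3*u^5 - 27*u^4 - 6*u^3 + 432*u^2 - 672*u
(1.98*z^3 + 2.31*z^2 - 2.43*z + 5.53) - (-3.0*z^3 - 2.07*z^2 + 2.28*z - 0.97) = 4.98*z^3 + 4.38*z^2 - 4.71*z + 6.5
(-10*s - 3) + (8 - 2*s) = 5 - 12*s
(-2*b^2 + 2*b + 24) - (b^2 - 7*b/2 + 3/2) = -3*b^2 + 11*b/2 + 45/2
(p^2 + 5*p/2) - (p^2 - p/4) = 11*p/4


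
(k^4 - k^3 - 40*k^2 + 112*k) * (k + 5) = k^5 + 4*k^4 - 45*k^3 - 88*k^2 + 560*k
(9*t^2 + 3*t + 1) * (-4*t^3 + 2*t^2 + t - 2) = -36*t^5 + 6*t^4 + 11*t^3 - 13*t^2 - 5*t - 2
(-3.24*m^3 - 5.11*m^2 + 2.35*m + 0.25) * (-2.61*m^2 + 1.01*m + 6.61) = 8.4564*m^5 + 10.0647*m^4 - 32.711*m^3 - 32.0561*m^2 + 15.786*m + 1.6525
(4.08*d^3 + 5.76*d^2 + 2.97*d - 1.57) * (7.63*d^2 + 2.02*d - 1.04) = 31.1304*d^5 + 52.1904*d^4 + 30.0531*d^3 - 11.9701*d^2 - 6.2602*d + 1.6328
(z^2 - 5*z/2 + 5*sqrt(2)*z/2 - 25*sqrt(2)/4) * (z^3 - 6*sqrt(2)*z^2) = z^5 - 7*sqrt(2)*z^4/2 - 5*z^4/2 - 30*z^3 + 35*sqrt(2)*z^3/4 + 75*z^2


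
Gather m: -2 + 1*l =l - 2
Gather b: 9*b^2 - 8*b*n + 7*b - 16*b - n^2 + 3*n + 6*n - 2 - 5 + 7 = 9*b^2 + b*(-8*n - 9) - n^2 + 9*n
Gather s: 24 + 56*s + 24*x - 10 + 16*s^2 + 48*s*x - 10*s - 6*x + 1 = 16*s^2 + s*(48*x + 46) + 18*x + 15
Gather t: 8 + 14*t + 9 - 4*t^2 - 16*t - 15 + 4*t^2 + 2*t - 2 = 0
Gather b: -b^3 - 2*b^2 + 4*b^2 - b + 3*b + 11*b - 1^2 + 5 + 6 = -b^3 + 2*b^2 + 13*b + 10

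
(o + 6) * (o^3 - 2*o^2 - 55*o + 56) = o^4 + 4*o^3 - 67*o^2 - 274*o + 336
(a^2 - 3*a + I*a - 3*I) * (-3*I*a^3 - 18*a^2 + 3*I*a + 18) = -3*I*a^5 - 15*a^4 + 9*I*a^4 + 45*a^3 - 15*I*a^3 + 15*a^2 + 45*I*a^2 - 45*a + 18*I*a - 54*I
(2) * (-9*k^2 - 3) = -18*k^2 - 6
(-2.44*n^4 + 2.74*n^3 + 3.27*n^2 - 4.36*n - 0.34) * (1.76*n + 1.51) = -4.2944*n^5 + 1.138*n^4 + 9.8926*n^3 - 2.7359*n^2 - 7.182*n - 0.5134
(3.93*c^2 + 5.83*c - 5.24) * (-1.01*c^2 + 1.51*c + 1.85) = -3.9693*c^4 + 0.0460000000000003*c^3 + 21.3662*c^2 + 2.8731*c - 9.694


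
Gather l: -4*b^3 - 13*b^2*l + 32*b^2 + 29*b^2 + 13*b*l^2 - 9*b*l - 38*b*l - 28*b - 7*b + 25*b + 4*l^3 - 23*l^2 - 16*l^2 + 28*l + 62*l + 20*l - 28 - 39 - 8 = -4*b^3 + 61*b^2 - 10*b + 4*l^3 + l^2*(13*b - 39) + l*(-13*b^2 - 47*b + 110) - 75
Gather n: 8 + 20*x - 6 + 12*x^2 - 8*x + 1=12*x^2 + 12*x + 3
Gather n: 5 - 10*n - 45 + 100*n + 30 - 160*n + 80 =70 - 70*n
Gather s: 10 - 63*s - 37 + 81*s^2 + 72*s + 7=81*s^2 + 9*s - 20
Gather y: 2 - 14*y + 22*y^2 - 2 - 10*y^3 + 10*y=-10*y^3 + 22*y^2 - 4*y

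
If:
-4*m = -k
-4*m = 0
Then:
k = 0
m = 0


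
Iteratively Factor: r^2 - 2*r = (r)*(r - 2)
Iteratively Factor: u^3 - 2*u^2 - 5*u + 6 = (u - 3)*(u^2 + u - 2) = (u - 3)*(u - 1)*(u + 2)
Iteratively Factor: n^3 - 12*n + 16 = (n - 2)*(n^2 + 2*n - 8) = (n - 2)^2*(n + 4)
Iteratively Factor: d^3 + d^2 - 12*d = (d)*(d^2 + d - 12) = d*(d + 4)*(d - 3)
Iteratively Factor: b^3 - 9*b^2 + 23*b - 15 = (b - 3)*(b^2 - 6*b + 5) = (b - 5)*(b - 3)*(b - 1)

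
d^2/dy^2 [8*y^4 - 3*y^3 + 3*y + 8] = 6*y*(16*y - 3)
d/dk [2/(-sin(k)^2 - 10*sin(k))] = 4*(sin(k) + 5)*cos(k)/((sin(k) + 10)^2*sin(k)^2)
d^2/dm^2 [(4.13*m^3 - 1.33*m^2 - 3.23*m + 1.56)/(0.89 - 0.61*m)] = (-3.073546*m^3 + 13.453062*m^2 - 19.628238*m + 4.453168)/(0.226981*m^3 - 0.993507*m^2 + 1.449543*m - 0.704969)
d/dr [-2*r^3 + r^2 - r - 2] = -6*r^2 + 2*r - 1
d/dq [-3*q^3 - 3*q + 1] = -9*q^2 - 3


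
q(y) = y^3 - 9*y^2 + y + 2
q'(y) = 3*y^2 - 18*y + 1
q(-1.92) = -40.18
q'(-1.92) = 46.62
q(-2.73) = -88.15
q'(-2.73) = 72.50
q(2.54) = -37.14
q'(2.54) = -25.37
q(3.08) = -51.08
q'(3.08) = -25.98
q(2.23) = -29.44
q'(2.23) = -24.22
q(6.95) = -90.07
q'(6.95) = 20.81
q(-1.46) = -21.76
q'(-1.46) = 33.67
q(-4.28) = -245.55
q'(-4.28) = 133.00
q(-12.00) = -3034.00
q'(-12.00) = 649.00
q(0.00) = 2.00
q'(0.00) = 1.00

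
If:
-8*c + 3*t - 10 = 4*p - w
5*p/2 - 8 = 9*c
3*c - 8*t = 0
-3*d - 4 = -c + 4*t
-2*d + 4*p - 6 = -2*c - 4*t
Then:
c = -284/547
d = -682/547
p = 728/547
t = -213/1094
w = 12859/1094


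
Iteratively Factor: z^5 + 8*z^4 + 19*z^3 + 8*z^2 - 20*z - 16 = (z + 4)*(z^4 + 4*z^3 + 3*z^2 - 4*z - 4) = (z + 2)*(z + 4)*(z^3 + 2*z^2 - z - 2) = (z - 1)*(z + 2)*(z + 4)*(z^2 + 3*z + 2) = (z - 1)*(z + 2)^2*(z + 4)*(z + 1)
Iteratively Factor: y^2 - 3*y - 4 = (y + 1)*(y - 4)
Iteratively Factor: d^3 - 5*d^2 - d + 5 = (d + 1)*(d^2 - 6*d + 5) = (d - 1)*(d + 1)*(d - 5)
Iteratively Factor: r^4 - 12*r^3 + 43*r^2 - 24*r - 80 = (r - 5)*(r^3 - 7*r^2 + 8*r + 16) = (r - 5)*(r - 4)*(r^2 - 3*r - 4) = (r - 5)*(r - 4)^2*(r + 1)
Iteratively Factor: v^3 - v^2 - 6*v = (v - 3)*(v^2 + 2*v) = v*(v - 3)*(v + 2)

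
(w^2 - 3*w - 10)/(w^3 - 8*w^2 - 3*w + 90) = (w + 2)/(w^2 - 3*w - 18)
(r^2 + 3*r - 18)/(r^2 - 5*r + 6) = (r + 6)/(r - 2)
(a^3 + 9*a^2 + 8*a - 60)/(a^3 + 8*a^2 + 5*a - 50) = (a + 6)/(a + 5)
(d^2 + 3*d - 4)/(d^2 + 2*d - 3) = (d + 4)/(d + 3)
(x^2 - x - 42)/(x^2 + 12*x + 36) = (x - 7)/(x + 6)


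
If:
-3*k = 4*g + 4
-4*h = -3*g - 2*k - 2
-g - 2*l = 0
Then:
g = -2*l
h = -l/6 - 1/6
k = 8*l/3 - 4/3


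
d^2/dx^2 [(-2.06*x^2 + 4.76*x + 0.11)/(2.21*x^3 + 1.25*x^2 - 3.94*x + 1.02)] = (-20.122492*x^6 + 139.489896*x^5 - 22.279452*x^4 + 147.351576*x^3 - 117.716538*x^2 - 41.152272*x + 37.10722)/(10.793861*x^9 + 18.315375*x^8 - 47.370687*x^7 - 48.407029*x^6 + 101.359218*x^5 + 9.705462*x^4 - 84.406132*x^3 + 51.403716*x^2 - 12.297528*x + 1.061208)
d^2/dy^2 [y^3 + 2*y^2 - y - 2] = 6*y + 4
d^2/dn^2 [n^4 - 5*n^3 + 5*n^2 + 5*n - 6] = 12*n^2 - 30*n + 10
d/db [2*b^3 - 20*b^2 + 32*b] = 6*b^2 - 40*b + 32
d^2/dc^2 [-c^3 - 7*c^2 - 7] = -6*c - 14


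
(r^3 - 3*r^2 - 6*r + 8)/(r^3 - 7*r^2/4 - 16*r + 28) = 4*(r^2 + r - 2)/(4*r^2 + 9*r - 28)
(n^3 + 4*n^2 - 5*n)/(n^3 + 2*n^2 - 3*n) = (n + 5)/(n + 3)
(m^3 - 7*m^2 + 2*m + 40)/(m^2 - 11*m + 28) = (m^2 - 3*m - 10)/(m - 7)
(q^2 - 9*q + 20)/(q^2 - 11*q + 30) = (q - 4)/(q - 6)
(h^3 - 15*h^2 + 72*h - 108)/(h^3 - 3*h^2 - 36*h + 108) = (h - 6)/(h + 6)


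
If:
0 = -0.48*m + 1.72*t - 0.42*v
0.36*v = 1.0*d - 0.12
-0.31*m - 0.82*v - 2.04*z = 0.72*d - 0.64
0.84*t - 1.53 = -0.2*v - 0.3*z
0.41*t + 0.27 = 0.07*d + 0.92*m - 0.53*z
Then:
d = 2.54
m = -1.10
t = 1.33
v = 6.72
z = -3.12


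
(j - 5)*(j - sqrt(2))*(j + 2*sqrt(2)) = j^3 - 5*j^2 + sqrt(2)*j^2 - 5*sqrt(2)*j - 4*j + 20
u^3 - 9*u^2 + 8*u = u*(u - 8)*(u - 1)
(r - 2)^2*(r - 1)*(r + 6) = r^4 + r^3 - 22*r^2 + 44*r - 24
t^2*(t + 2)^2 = t^4 + 4*t^3 + 4*t^2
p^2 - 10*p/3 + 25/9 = (p - 5/3)^2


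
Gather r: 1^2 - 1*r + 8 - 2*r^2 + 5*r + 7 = -2*r^2 + 4*r + 16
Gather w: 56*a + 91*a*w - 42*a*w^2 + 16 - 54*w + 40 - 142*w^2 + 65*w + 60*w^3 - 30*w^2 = 56*a + 60*w^3 + w^2*(-42*a - 172) + w*(91*a + 11) + 56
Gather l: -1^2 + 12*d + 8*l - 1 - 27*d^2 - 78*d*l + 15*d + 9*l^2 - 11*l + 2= -27*d^2 + 27*d + 9*l^2 + l*(-78*d - 3)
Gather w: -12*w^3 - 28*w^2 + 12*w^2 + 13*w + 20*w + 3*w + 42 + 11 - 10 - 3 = -12*w^3 - 16*w^2 + 36*w + 40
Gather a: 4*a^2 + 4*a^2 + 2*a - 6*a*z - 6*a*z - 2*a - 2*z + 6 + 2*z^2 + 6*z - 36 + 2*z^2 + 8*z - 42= 8*a^2 - 12*a*z + 4*z^2 + 12*z - 72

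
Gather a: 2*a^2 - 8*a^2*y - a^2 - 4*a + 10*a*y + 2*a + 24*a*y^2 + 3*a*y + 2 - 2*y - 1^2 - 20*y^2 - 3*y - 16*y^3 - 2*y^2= a^2*(1 - 8*y) + a*(24*y^2 + 13*y - 2) - 16*y^3 - 22*y^2 - 5*y + 1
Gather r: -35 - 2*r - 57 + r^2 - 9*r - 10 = r^2 - 11*r - 102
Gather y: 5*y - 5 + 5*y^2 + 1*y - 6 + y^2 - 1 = 6*y^2 + 6*y - 12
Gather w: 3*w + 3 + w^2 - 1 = w^2 + 3*w + 2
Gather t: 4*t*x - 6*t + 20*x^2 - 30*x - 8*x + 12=t*(4*x - 6) + 20*x^2 - 38*x + 12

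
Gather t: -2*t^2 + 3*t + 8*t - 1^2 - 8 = -2*t^2 + 11*t - 9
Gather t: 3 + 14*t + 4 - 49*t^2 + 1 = -49*t^2 + 14*t + 8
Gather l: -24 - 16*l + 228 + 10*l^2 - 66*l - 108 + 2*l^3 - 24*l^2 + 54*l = 2*l^3 - 14*l^2 - 28*l + 96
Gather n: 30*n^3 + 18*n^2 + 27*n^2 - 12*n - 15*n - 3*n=30*n^3 + 45*n^2 - 30*n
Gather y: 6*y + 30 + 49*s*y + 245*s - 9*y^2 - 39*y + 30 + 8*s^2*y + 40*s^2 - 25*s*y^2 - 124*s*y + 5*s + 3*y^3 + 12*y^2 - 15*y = 40*s^2 + 250*s + 3*y^3 + y^2*(3 - 25*s) + y*(8*s^2 - 75*s - 48) + 60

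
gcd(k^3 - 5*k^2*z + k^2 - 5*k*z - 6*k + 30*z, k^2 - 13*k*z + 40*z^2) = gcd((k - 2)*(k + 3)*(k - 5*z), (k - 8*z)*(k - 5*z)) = -k + 5*z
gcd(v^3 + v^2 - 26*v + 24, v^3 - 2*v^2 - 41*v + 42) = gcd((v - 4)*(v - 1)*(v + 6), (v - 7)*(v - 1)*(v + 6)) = v^2 + 5*v - 6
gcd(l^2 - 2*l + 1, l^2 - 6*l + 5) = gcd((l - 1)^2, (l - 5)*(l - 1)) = l - 1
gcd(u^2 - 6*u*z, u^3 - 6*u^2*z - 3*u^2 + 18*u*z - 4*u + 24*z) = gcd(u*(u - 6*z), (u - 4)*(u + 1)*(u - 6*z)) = -u + 6*z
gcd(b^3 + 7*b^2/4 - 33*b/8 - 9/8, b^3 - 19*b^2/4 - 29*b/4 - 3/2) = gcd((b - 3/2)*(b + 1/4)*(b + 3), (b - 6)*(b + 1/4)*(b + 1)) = b + 1/4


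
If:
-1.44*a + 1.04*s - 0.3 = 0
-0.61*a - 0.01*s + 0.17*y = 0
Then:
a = 0.272503082614057*y - 0.00462392108508015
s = 0.37731196054254*y + 0.282059186189889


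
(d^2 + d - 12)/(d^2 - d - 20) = (d - 3)/(d - 5)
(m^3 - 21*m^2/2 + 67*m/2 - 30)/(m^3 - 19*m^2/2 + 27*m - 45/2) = (m - 4)/(m - 3)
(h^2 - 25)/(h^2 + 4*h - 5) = (h - 5)/(h - 1)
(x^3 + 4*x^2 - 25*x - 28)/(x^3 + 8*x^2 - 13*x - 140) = (x + 1)/(x + 5)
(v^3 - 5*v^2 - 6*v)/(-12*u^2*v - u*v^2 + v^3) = (-v^2 + 5*v + 6)/(12*u^2 + u*v - v^2)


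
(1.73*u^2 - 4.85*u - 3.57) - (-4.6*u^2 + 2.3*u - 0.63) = 6.33*u^2 - 7.15*u - 2.94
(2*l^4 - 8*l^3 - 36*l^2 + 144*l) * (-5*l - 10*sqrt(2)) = -10*l^5 - 20*sqrt(2)*l^4 + 40*l^4 + 80*sqrt(2)*l^3 + 180*l^3 - 720*l^2 + 360*sqrt(2)*l^2 - 1440*sqrt(2)*l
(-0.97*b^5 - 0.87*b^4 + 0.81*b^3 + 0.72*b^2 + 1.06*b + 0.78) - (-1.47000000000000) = -0.97*b^5 - 0.87*b^4 + 0.81*b^3 + 0.72*b^2 + 1.06*b + 2.25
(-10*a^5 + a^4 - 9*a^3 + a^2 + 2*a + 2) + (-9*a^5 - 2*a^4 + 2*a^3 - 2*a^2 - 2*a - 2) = -19*a^5 - a^4 - 7*a^3 - a^2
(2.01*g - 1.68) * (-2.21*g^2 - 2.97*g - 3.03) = -4.4421*g^3 - 2.2569*g^2 - 1.1007*g + 5.0904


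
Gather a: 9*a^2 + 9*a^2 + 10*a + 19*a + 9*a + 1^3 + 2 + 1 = 18*a^2 + 38*a + 4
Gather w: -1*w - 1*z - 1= -w - z - 1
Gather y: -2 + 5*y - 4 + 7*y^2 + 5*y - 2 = 7*y^2 + 10*y - 8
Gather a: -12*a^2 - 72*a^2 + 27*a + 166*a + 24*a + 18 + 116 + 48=-84*a^2 + 217*a + 182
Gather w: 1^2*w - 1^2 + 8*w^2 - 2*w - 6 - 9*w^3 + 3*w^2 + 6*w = -9*w^3 + 11*w^2 + 5*w - 7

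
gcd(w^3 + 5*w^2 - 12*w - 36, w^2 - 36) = w + 6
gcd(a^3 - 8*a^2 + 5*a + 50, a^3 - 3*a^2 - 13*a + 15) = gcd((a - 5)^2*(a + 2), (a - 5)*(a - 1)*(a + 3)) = a - 5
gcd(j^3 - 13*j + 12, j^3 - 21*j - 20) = j + 4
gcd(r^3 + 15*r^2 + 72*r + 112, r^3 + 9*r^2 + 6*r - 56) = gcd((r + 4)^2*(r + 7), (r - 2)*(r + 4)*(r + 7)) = r^2 + 11*r + 28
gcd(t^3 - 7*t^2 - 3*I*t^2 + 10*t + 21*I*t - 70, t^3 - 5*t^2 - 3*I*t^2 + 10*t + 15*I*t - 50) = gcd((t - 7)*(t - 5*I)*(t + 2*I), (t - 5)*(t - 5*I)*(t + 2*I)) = t^2 - 3*I*t + 10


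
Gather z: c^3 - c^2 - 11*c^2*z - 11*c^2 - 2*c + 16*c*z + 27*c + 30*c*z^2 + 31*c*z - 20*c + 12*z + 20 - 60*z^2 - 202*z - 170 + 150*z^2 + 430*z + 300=c^3 - 12*c^2 + 5*c + z^2*(30*c + 90) + z*(-11*c^2 + 47*c + 240) + 150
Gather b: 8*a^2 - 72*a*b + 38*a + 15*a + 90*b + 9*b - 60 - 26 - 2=8*a^2 + 53*a + b*(99 - 72*a) - 88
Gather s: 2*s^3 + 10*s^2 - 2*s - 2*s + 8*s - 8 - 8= 2*s^3 + 10*s^2 + 4*s - 16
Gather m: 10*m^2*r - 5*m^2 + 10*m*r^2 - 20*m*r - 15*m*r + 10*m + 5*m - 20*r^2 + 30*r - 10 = m^2*(10*r - 5) + m*(10*r^2 - 35*r + 15) - 20*r^2 + 30*r - 10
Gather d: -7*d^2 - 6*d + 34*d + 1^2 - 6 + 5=-7*d^2 + 28*d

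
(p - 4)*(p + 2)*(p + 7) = p^3 + 5*p^2 - 22*p - 56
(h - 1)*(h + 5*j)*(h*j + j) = h^3*j + 5*h^2*j^2 - h*j - 5*j^2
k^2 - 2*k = k*(k - 2)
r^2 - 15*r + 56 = (r - 8)*(r - 7)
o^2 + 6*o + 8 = (o + 2)*(o + 4)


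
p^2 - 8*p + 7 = (p - 7)*(p - 1)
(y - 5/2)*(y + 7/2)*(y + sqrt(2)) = y^3 + y^2 + sqrt(2)*y^2 - 35*y/4 + sqrt(2)*y - 35*sqrt(2)/4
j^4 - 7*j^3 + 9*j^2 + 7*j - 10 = (j - 5)*(j - 2)*(j - 1)*(j + 1)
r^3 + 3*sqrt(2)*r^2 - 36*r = r*(r - 3*sqrt(2))*(r + 6*sqrt(2))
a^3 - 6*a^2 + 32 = (a - 4)^2*(a + 2)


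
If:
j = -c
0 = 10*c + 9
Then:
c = -9/10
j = 9/10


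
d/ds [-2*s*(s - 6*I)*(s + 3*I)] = -6*s^2 + 12*I*s - 36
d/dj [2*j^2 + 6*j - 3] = 4*j + 6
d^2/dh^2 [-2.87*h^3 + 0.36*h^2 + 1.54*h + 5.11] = 0.72 - 17.22*h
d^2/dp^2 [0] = 0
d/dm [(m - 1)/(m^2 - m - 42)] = (m^2 - m - (m - 1)*(2*m - 1) - 42)/(-m^2 + m + 42)^2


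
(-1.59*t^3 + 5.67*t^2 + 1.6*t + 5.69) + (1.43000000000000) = -1.59*t^3 + 5.67*t^2 + 1.6*t + 7.12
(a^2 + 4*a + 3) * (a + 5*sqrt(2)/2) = a^3 + 5*sqrt(2)*a^2/2 + 4*a^2 + 3*a + 10*sqrt(2)*a + 15*sqrt(2)/2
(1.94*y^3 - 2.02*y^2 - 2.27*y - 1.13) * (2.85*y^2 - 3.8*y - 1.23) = 5.529*y^5 - 13.129*y^4 - 1.1797*y^3 + 7.8901*y^2 + 7.0861*y + 1.3899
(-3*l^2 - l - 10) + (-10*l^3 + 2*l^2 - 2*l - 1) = -10*l^3 - l^2 - 3*l - 11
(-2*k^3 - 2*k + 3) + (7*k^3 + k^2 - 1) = 5*k^3 + k^2 - 2*k + 2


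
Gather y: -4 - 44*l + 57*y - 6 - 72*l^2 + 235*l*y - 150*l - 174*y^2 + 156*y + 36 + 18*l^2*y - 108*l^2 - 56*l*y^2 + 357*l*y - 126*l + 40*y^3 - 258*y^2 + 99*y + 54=-180*l^2 - 320*l + 40*y^3 + y^2*(-56*l - 432) + y*(18*l^2 + 592*l + 312) + 80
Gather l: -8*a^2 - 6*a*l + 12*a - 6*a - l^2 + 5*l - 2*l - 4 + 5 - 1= -8*a^2 + 6*a - l^2 + l*(3 - 6*a)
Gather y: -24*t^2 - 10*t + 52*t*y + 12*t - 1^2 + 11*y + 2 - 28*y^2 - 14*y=-24*t^2 + 2*t - 28*y^2 + y*(52*t - 3) + 1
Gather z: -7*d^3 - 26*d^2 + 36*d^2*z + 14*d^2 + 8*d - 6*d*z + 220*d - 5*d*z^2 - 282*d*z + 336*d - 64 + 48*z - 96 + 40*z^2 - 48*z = -7*d^3 - 12*d^2 + 564*d + z^2*(40 - 5*d) + z*(36*d^2 - 288*d) - 160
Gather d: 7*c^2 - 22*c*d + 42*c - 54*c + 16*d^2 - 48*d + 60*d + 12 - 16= 7*c^2 - 12*c + 16*d^2 + d*(12 - 22*c) - 4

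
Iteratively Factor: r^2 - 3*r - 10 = (r - 5)*(r + 2)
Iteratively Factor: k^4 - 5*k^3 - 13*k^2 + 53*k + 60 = (k + 1)*(k^3 - 6*k^2 - 7*k + 60) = (k + 1)*(k + 3)*(k^2 - 9*k + 20) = (k - 4)*(k + 1)*(k + 3)*(k - 5)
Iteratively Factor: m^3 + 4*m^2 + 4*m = (m + 2)*(m^2 + 2*m) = m*(m + 2)*(m + 2)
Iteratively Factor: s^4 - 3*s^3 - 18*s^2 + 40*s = (s)*(s^3 - 3*s^2 - 18*s + 40) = s*(s - 2)*(s^2 - s - 20) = s*(s - 5)*(s - 2)*(s + 4)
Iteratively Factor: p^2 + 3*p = (p + 3)*(p)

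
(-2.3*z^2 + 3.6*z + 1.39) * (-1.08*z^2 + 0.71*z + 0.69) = 2.484*z^4 - 5.521*z^3 - 0.5322*z^2 + 3.4709*z + 0.9591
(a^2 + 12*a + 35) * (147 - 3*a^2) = -3*a^4 - 36*a^3 + 42*a^2 + 1764*a + 5145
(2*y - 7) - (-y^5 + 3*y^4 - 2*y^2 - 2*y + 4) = y^5 - 3*y^4 + 2*y^2 + 4*y - 11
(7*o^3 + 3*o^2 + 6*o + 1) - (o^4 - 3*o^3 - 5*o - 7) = -o^4 + 10*o^3 + 3*o^2 + 11*o + 8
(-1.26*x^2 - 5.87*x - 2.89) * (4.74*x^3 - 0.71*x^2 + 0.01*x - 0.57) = -5.9724*x^5 - 26.9292*x^4 - 9.5435*x^3 + 2.7114*x^2 + 3.317*x + 1.6473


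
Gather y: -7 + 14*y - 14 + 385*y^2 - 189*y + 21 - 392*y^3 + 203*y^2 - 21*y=-392*y^3 + 588*y^2 - 196*y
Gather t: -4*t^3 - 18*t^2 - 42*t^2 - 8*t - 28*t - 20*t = -4*t^3 - 60*t^2 - 56*t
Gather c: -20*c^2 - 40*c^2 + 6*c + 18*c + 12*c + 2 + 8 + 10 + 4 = -60*c^2 + 36*c + 24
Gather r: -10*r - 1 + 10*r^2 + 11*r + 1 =10*r^2 + r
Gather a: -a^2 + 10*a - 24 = -a^2 + 10*a - 24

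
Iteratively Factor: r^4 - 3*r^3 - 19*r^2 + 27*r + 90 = (r - 3)*(r^3 - 19*r - 30) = (r - 3)*(r + 3)*(r^2 - 3*r - 10) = (r - 3)*(r + 2)*(r + 3)*(r - 5)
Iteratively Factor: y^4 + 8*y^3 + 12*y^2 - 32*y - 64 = (y + 4)*(y^3 + 4*y^2 - 4*y - 16) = (y + 4)^2*(y^2 - 4) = (y + 2)*(y + 4)^2*(y - 2)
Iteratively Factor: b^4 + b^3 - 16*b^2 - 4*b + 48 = (b + 2)*(b^3 - b^2 - 14*b + 24) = (b - 3)*(b + 2)*(b^2 + 2*b - 8) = (b - 3)*(b + 2)*(b + 4)*(b - 2)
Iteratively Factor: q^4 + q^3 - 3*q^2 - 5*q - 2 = (q + 1)*(q^3 - 3*q - 2) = (q + 1)^2*(q^2 - q - 2) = (q - 2)*(q + 1)^2*(q + 1)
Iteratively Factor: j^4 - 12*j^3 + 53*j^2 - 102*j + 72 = (j - 2)*(j^3 - 10*j^2 + 33*j - 36) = (j - 3)*(j - 2)*(j^2 - 7*j + 12) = (j - 3)^2*(j - 2)*(j - 4)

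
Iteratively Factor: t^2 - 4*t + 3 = (t - 3)*(t - 1)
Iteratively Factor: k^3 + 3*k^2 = (k + 3)*(k^2) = k*(k + 3)*(k)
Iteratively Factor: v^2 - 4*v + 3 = (v - 1)*(v - 3)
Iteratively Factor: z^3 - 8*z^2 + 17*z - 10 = (z - 1)*(z^2 - 7*z + 10) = (z - 5)*(z - 1)*(z - 2)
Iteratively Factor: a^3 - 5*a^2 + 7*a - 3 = (a - 3)*(a^2 - 2*a + 1) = (a - 3)*(a - 1)*(a - 1)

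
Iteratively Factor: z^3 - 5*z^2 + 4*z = (z)*(z^2 - 5*z + 4) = z*(z - 1)*(z - 4)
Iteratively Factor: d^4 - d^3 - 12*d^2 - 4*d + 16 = (d + 2)*(d^3 - 3*d^2 - 6*d + 8) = (d - 4)*(d + 2)*(d^2 + d - 2) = (d - 4)*(d + 2)^2*(d - 1)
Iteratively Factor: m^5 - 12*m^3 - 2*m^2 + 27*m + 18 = (m + 1)*(m^4 - m^3 - 11*m^2 + 9*m + 18) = (m - 2)*(m + 1)*(m^3 + m^2 - 9*m - 9) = (m - 2)*(m + 1)^2*(m^2 - 9) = (m - 3)*(m - 2)*(m + 1)^2*(m + 3)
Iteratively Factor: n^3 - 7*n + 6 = (n - 1)*(n^2 + n - 6) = (n - 2)*(n - 1)*(n + 3)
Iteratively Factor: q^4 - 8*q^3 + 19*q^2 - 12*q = (q - 1)*(q^3 - 7*q^2 + 12*q) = q*(q - 1)*(q^2 - 7*q + 12) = q*(q - 4)*(q - 1)*(q - 3)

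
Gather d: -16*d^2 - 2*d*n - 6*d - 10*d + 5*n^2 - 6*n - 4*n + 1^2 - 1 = -16*d^2 + d*(-2*n - 16) + 5*n^2 - 10*n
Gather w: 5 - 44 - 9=-48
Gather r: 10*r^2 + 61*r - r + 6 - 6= 10*r^2 + 60*r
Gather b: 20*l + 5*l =25*l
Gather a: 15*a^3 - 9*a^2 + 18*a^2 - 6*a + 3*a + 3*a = 15*a^3 + 9*a^2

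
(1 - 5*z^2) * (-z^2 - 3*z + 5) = 5*z^4 + 15*z^3 - 26*z^2 - 3*z + 5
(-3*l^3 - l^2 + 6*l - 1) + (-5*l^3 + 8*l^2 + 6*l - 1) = -8*l^3 + 7*l^2 + 12*l - 2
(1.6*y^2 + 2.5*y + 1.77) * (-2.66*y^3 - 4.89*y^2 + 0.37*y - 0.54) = -4.256*y^5 - 14.474*y^4 - 16.3412*y^3 - 8.5943*y^2 - 0.6951*y - 0.9558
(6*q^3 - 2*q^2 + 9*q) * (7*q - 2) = 42*q^4 - 26*q^3 + 67*q^2 - 18*q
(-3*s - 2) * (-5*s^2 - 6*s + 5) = 15*s^3 + 28*s^2 - 3*s - 10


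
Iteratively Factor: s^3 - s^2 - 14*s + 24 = (s + 4)*(s^2 - 5*s + 6) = (s - 3)*(s + 4)*(s - 2)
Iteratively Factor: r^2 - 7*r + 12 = (r - 3)*(r - 4)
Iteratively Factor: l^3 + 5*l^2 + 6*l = (l)*(l^2 + 5*l + 6) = l*(l + 2)*(l + 3)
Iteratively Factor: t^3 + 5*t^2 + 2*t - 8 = (t + 2)*(t^2 + 3*t - 4) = (t - 1)*(t + 2)*(t + 4)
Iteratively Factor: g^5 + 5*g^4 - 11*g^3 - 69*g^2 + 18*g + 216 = (g + 3)*(g^4 + 2*g^3 - 17*g^2 - 18*g + 72) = (g - 3)*(g + 3)*(g^3 + 5*g^2 - 2*g - 24) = (g - 3)*(g + 3)^2*(g^2 + 2*g - 8) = (g - 3)*(g - 2)*(g + 3)^2*(g + 4)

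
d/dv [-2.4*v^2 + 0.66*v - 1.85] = 0.66 - 4.8*v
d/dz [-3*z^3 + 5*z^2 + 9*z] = -9*z^2 + 10*z + 9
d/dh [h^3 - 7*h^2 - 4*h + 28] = 3*h^2 - 14*h - 4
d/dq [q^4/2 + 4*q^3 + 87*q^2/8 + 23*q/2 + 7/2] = 2*q^3 + 12*q^2 + 87*q/4 + 23/2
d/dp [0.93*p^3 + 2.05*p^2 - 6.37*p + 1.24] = 2.79*p^2 + 4.1*p - 6.37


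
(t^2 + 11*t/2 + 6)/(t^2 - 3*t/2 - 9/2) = (t + 4)/(t - 3)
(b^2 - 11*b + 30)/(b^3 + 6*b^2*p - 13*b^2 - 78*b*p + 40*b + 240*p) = (b - 6)/(b^2 + 6*b*p - 8*b - 48*p)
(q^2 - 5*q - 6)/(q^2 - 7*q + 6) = (q + 1)/(q - 1)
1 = 1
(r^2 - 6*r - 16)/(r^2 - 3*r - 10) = (r - 8)/(r - 5)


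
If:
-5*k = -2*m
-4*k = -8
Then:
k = 2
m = 5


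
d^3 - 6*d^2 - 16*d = d*(d - 8)*(d + 2)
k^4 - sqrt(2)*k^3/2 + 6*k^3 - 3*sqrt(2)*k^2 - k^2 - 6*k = k*(k + 6)*(k - sqrt(2))*(k + sqrt(2)/2)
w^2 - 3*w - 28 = (w - 7)*(w + 4)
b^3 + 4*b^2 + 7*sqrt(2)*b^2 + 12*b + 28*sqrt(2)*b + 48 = (b + 4)*(b + sqrt(2))*(b + 6*sqrt(2))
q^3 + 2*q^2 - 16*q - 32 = (q - 4)*(q + 2)*(q + 4)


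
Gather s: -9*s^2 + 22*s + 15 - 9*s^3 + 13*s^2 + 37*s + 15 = -9*s^3 + 4*s^2 + 59*s + 30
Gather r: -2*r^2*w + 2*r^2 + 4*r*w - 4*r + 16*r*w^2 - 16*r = r^2*(2 - 2*w) + r*(16*w^2 + 4*w - 20)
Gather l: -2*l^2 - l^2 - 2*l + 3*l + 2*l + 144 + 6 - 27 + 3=-3*l^2 + 3*l + 126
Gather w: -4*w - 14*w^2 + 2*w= -14*w^2 - 2*w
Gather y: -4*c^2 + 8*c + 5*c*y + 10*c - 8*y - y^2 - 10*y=-4*c^2 + 18*c - y^2 + y*(5*c - 18)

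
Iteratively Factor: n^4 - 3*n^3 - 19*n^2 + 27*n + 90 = (n + 2)*(n^3 - 5*n^2 - 9*n + 45) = (n - 5)*(n + 2)*(n^2 - 9) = (n - 5)*(n + 2)*(n + 3)*(n - 3)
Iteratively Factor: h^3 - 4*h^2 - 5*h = (h + 1)*(h^2 - 5*h) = h*(h + 1)*(h - 5)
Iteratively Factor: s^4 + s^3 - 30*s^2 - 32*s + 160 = (s + 4)*(s^3 - 3*s^2 - 18*s + 40) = (s - 2)*(s + 4)*(s^2 - s - 20) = (s - 5)*(s - 2)*(s + 4)*(s + 4)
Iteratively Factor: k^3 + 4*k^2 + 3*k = (k)*(k^2 + 4*k + 3) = k*(k + 1)*(k + 3)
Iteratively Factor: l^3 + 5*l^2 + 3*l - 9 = (l - 1)*(l^2 + 6*l + 9) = (l - 1)*(l + 3)*(l + 3)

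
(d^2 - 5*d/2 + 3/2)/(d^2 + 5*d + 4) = (2*d^2 - 5*d + 3)/(2*(d^2 + 5*d + 4))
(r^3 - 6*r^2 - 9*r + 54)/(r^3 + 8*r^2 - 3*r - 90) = (r^2 - 3*r - 18)/(r^2 + 11*r + 30)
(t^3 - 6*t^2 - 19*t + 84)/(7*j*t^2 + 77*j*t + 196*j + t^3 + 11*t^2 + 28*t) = (t^2 - 10*t + 21)/(7*j*t + 49*j + t^2 + 7*t)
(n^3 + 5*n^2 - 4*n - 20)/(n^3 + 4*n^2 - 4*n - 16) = (n + 5)/(n + 4)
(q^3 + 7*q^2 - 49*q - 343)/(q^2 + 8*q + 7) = (q^2 - 49)/(q + 1)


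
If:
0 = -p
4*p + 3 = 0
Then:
No Solution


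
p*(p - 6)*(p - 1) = p^3 - 7*p^2 + 6*p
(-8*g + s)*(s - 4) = -8*g*s + 32*g + s^2 - 4*s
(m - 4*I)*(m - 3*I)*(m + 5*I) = m^3 - 2*I*m^2 + 23*m - 60*I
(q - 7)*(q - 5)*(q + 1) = q^3 - 11*q^2 + 23*q + 35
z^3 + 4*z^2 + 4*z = z*(z + 2)^2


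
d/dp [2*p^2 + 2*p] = 4*p + 2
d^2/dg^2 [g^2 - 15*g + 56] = 2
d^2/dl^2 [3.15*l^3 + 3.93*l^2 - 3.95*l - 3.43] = 18.9*l + 7.86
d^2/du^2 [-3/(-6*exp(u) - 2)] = 9*(3*exp(u) - 1)*exp(u)/(2*(3*exp(u) + 1)^3)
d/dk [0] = 0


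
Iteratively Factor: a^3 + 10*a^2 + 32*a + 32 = (a + 4)*(a^2 + 6*a + 8) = (a + 2)*(a + 4)*(a + 4)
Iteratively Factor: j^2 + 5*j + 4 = (j + 1)*(j + 4)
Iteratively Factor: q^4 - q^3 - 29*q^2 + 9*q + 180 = (q - 3)*(q^3 + 2*q^2 - 23*q - 60) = (q - 3)*(q + 4)*(q^2 - 2*q - 15) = (q - 3)*(q + 3)*(q + 4)*(q - 5)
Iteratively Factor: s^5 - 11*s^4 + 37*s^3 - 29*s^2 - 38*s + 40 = (s - 4)*(s^4 - 7*s^3 + 9*s^2 + 7*s - 10) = (s - 5)*(s - 4)*(s^3 - 2*s^2 - s + 2) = (s - 5)*(s - 4)*(s - 2)*(s^2 - 1) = (s - 5)*(s - 4)*(s - 2)*(s - 1)*(s + 1)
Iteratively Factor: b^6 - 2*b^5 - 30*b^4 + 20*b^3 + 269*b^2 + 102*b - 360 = (b + 3)*(b^5 - 5*b^4 - 15*b^3 + 65*b^2 + 74*b - 120) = (b + 2)*(b + 3)*(b^4 - 7*b^3 - b^2 + 67*b - 60) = (b - 5)*(b + 2)*(b + 3)*(b^3 - 2*b^2 - 11*b + 12) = (b - 5)*(b + 2)*(b + 3)^2*(b^2 - 5*b + 4) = (b - 5)*(b - 1)*(b + 2)*(b + 3)^2*(b - 4)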